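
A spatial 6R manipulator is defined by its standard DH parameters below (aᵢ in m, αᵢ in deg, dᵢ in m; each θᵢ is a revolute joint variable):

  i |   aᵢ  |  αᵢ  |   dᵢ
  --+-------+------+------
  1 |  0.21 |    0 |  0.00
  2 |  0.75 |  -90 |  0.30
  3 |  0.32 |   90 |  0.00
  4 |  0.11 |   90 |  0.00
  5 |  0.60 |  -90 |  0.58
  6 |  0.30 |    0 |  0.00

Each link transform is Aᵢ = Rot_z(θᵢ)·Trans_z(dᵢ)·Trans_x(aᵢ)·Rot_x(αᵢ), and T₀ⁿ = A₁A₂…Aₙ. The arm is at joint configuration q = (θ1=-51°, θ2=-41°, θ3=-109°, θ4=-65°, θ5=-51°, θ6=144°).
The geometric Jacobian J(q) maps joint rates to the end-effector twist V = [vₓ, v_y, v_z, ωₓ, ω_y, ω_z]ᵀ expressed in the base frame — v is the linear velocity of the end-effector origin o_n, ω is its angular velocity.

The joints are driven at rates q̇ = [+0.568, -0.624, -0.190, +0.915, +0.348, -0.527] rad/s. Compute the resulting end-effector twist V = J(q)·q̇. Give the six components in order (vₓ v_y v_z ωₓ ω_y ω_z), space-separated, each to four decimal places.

o_n = [-0.3759, -1.1275, 0.4809]
J₁: ẑ×o_n = [1.1275, -0.3759, 0.0000], ω = ẑ
J2: z=[0.0000, 0.0000, 1.0000] o=[0.1322, -0.1632, 0.0000] → [0.9643, -0.5080, 0.0000, 0.0000, 0.0000, 1.0000]
J3: z=[0.9994, -0.0349, 0.0000] o=[0.1060, -0.9127, 0.3000] → [-0.0063, -0.1807, -0.2314, 0.9994, -0.0349, 0.0000]
J4: z=[0.0330, 0.9449, -0.3256] o=[0.1096, -0.8086, 0.6026] → [-0.2188, 0.1621, 0.4482, 0.0330, 0.9449, -0.3256]
J5: z=[-0.4327, -0.2801, -0.8569] o=[0.0105, -0.7900, 0.6465] → [-0.2427, 0.2594, 0.0378, -0.4327, -0.2801, -0.8569]
J6: z=[-0.6794, 0.7261, 0.1057] o=[-0.5960, -1.3292, 0.4522] → [-0.0005, 0.0427, -0.2969, -0.6794, 0.7261, 0.1057]
V = J·q̇ = [-0.2445, 0.3539, 0.6237, 0.0478, 0.3911, -0.7078]

-0.2445 0.3539 0.6237 0.0478 0.3911 -0.7078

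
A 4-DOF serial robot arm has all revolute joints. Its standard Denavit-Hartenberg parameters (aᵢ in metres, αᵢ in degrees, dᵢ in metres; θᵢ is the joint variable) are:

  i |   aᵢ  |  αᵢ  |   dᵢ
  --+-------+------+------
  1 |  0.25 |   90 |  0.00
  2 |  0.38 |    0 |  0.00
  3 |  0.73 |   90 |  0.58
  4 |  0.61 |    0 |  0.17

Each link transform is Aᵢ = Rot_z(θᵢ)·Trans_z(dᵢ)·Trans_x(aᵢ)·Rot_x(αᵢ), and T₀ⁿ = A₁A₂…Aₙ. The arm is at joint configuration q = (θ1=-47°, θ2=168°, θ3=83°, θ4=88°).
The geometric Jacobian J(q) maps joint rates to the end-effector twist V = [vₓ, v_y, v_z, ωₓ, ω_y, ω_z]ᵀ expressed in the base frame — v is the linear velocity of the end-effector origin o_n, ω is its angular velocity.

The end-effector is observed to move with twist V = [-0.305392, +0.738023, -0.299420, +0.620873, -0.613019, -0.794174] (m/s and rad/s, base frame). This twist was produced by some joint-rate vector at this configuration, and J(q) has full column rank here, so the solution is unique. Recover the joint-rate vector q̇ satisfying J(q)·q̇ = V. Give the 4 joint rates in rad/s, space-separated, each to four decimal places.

-0.4940 -0.5850 0.5490 -0.9220

o_n = [-1.2295, -0.4259, -0.5760]
J₁: ẑ×o_n = [0.4259, -1.2295, 0.0000], ω = ẑ
J2: z=[-0.7314, -0.6820, 0.0000] o=[0.1705, -0.1828, 0.0000] → [0.3928, -0.4213, -0.7770, -0.7314, -0.6820, 0.0000]
J3: z=[-0.7314, -0.6820, 0.0000] o=[-0.0830, 0.0890, 0.0790] → [0.4467, -0.4790, -0.4053, -0.7314, -0.6820, 0.0000]
J4: z=[-0.6448, 0.6915, 0.3256] o=[-0.6693, -0.1327, -0.6112] → [0.1198, -0.1597, 0.5764, -0.6448, 0.6915, 0.3256]
q̇ = J⁺·V = [-0.4940, -0.5850, 0.5490, -0.9220]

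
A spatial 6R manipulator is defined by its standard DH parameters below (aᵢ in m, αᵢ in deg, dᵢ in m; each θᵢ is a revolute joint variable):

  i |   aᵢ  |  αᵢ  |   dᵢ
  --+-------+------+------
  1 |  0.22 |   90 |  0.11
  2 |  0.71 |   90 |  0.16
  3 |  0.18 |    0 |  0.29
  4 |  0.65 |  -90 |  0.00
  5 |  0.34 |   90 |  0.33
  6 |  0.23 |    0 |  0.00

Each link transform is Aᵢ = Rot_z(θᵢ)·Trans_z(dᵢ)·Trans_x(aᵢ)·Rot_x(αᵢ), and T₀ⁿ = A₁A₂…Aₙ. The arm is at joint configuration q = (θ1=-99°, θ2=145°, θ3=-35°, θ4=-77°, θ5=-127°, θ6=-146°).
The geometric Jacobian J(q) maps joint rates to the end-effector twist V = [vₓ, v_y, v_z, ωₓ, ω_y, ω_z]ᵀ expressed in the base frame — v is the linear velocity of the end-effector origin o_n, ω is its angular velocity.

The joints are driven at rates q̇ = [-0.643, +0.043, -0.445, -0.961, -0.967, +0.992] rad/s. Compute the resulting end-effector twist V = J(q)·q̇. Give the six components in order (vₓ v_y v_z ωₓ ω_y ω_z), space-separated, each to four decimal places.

o_n = [0.5672, 0.1417, 0.9238]
J₁: ẑ×o_n = [-0.1417, 0.5672, 0.0000], ω = ẑ
J2: z=[-0.9877, 0.1564, 0.0000] o=[-0.0344, -0.2173, 0.1100] → [0.1273, 0.8038, -0.4487, -0.9877, 0.1564, 0.0000]
J3: z=[-0.0897, -0.5665, 0.8192] o=[-0.1015, 0.3822, 0.5172] → [-0.0334, 0.5842, 0.4004, -0.0897, -0.5665, 0.8192]
J4: z=[-0.0897, -0.5665, 0.8192] o=[-0.0066, 0.3210, 0.8394] → [0.0990, 0.4776, 0.3412, -0.0897, -0.5665, 0.8192]
J5: z=[0.4888, 0.6916, 0.5318] o=[0.5574, 0.0297, 0.6997] → [0.0954, -0.1043, 0.0480, 0.4888, 0.6916, 0.5318]
J6: z=[-0.6390, 0.6988, -0.3214] o=[0.5168, 0.1958, 1.1416] → [-0.1696, -0.1554, -0.0006, -0.6390, 0.6988, -0.3214]
V = J·q̇ = [-0.2442, -1.1023, -0.5723, -1.0229, 0.8278, -2.6278]

-0.2442 -1.1023 -0.5723 -1.0229 0.8278 -2.6278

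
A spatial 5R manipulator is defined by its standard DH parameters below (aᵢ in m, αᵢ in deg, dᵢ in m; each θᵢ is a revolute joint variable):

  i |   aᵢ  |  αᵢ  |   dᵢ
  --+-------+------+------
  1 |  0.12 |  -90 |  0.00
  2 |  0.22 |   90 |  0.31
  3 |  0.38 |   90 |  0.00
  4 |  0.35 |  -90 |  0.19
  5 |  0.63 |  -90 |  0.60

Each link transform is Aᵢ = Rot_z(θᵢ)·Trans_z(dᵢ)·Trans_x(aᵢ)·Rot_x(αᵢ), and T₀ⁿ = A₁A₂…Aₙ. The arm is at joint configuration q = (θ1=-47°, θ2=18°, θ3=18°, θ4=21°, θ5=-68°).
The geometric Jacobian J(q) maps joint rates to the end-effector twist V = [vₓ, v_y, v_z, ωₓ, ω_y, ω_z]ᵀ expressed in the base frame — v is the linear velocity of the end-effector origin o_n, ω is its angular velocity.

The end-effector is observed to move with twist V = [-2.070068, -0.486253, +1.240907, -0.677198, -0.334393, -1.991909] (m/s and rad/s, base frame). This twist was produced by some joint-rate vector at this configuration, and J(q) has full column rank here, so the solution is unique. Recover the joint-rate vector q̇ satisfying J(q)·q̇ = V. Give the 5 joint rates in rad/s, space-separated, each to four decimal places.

o_n = [0.8305, -1.1929, 0.3813]
J₁: ẑ×o_n = [1.1929, 0.8305, -0.0000], ω = ẑ
J2: z=[0.7314, 0.6820, 0.0000] o=[0.0818, -0.0878, 0.0000] → [0.2600, -0.2789, -1.3188, 0.7314, 0.6820, 0.0000]
J3: z=[0.2107, -0.2260, 0.9511] o=[0.4513, -0.0294, -0.0680] → [1.0050, 0.2660, -0.1595, 0.2107, -0.2260, 0.9511]
J4: z=[-0.4951, -0.8636, -0.0955] o=[0.7715, -0.2007, -0.1797] → [-0.5792, 0.2721, 0.5421, -0.4951, -0.8636, -0.0955]
J5: z=[-0.1053, -0.0494, 0.9932] o=[0.9793, -0.5404, -0.1745] → [0.6206, -0.0893, 0.0614, -0.1053, -0.0494, 0.9932]
q̇ = J⁺·V = [-0.7330, -0.9750, -0.6100, -0.1830, -0.7010]

-0.7330 -0.9750 -0.6100 -0.1830 -0.7010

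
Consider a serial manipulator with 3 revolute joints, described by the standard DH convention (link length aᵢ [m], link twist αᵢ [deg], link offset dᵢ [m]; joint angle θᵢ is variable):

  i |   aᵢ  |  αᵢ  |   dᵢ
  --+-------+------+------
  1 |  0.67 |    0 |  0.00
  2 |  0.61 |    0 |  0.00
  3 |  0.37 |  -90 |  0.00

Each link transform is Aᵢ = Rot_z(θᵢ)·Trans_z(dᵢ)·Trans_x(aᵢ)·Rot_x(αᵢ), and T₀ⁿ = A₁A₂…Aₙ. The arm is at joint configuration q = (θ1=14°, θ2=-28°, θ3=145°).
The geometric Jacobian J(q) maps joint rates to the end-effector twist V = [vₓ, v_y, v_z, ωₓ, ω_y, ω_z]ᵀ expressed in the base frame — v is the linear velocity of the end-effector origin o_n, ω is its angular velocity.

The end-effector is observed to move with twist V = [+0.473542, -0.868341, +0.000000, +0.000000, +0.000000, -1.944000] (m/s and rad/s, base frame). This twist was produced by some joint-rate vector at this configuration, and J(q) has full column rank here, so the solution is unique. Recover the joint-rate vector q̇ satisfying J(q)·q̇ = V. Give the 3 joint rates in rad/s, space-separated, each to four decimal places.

o_n = [0.9992, 0.2938, 0.0000]
J₁: ẑ×o_n = [-0.2938, 0.9992, 0.0000], ω = ẑ
J2: z=[0.0000, 0.0000, 1.0000] o=[0.6501, 0.1621, 0.0000] → [-0.1317, 0.3491, 0.0000, 0.0000, 0.0000, 1.0000]
J3: z=[0.0000, 0.0000, 1.0000] o=[1.2420, 0.0145, 0.0000] → [-0.2792, -0.2427, 0.0000, 0.0000, 0.0000, 1.0000]
q̇ = J⁺·V = [-0.8170, -0.5500, -0.5770]

-0.8170 -0.5500 -0.5770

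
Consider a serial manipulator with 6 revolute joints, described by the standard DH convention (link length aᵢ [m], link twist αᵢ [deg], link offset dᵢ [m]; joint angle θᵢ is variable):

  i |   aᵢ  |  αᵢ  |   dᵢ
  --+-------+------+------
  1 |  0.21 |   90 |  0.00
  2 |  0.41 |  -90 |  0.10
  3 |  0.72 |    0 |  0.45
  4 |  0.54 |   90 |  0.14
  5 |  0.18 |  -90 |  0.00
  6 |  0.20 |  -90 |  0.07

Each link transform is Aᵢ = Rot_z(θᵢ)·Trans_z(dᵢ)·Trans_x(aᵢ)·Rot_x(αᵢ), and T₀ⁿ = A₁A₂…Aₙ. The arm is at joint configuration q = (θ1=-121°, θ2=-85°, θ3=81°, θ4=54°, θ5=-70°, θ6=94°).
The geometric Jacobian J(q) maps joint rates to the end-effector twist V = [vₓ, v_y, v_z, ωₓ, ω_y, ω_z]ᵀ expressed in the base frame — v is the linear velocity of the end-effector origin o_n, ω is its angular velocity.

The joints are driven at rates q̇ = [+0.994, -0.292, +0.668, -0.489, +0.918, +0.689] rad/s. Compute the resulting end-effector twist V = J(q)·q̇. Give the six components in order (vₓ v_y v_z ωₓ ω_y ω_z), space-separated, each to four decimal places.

o_n = [0.4653, -1.0479, 0.1265]
J₁: ẑ×o_n = [1.0479, 0.4653, -0.0000], ω = ẑ
J2: z=[-0.8572, 0.5150, 0.0000] o=[-0.1082, -0.1800, 0.0000] → [0.0652, 0.1085, 0.4486, -0.8572, 0.5150, 0.0000]
J3: z=[-0.5131, -0.8539, 0.0872] o=[-0.2123, -0.1591, -0.4084] → [-0.3794, 0.3335, 1.0346, -0.5131, -0.8539, 0.0872]
J4: z=[-0.5131, -0.8539, 0.0872] o=[0.1613, -0.9181, -0.4814] → [-0.5078, 0.3384, 0.3262, -0.5131, -0.8539, 0.0872]
J5: z=[0.5744, -0.4170, -0.7044] o=[0.4339, -1.2057, -0.0888] → [0.0214, -0.1458, 0.1037, 0.5744, -0.4170, -0.7044]
J6: z=[0.4239, -0.5846, 0.6917] o=[0.5600, -1.0805, -0.0602] → [-0.1317, -0.1447, -0.0416, 0.4239, -0.5846, 0.6917]
V = J·q̇ = [0.9464, 0.2547, 0.4672, 0.9778, -1.0889, 0.8396]

0.9464 0.2547 0.4672 0.9778 -1.0889 0.8396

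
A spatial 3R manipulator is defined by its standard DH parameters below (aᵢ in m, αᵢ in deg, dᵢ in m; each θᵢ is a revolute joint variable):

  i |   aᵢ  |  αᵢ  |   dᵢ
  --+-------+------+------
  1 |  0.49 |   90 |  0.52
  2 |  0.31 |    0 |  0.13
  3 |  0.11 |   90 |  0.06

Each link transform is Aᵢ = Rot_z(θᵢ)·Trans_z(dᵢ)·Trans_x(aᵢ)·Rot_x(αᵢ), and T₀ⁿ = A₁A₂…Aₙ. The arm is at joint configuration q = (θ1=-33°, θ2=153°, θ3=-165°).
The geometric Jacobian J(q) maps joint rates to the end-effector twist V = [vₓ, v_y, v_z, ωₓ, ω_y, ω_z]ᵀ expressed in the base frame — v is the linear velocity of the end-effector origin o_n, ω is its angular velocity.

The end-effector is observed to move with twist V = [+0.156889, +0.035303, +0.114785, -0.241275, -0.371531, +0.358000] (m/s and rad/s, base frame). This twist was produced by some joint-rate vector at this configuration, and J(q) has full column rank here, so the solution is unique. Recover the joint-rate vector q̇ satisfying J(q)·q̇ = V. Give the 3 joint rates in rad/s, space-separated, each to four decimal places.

0.3580 -0.2430 0.6860

o_n = [0.1661, -0.3344, 0.6379]
J₁: ẑ×o_n = [0.3344, 0.1661, -0.0000], ω = ẑ
J2: z=[-0.5446, -0.8387, 0.0000] o=[0.4109, -0.2669, 0.5200] → [-0.0989, 0.0642, -0.1686, -0.5446, -0.8387, 0.0000]
J3: z=[-0.5446, -0.8387, 0.0000] o=[0.1085, -0.2255, 0.6607] → [0.0192, -0.0125, 0.1076, -0.5446, -0.8387, 0.0000]
q̇ = J⁺·V = [0.3580, -0.2430, 0.6860]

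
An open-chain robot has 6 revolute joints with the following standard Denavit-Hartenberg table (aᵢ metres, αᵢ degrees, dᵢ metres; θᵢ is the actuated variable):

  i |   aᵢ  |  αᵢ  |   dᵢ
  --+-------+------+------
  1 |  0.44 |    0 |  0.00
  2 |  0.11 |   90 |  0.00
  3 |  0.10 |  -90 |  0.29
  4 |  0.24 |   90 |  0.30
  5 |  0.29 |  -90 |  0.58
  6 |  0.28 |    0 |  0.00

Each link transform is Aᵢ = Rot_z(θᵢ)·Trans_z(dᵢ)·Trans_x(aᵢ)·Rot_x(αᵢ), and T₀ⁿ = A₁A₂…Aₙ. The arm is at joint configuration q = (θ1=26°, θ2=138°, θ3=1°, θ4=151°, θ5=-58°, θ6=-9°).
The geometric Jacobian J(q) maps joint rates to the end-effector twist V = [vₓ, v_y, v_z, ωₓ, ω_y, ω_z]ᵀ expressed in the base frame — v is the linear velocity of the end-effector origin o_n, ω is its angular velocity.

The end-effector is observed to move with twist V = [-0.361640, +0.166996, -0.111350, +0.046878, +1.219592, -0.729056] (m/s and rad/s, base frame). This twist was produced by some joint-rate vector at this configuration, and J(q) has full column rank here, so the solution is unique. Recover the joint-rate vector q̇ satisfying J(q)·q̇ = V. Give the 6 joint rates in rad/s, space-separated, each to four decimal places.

o_n = [0.2114, -0.2927, -0.1817]
J₁: ẑ×o_n = [0.2927, 0.2114, -0.0000], ω = ẑ
J2: z=[0.0000, 0.0000, 1.0000] o=[0.3955, 0.1929, 0.0000] → [0.4856, -0.1841, 0.0000, 0.0000, 0.0000, 1.0000]
J3: z=[0.2756, 0.9613, 0.0000] o=[0.2897, 0.2232, 0.0000] → [-0.1746, 0.0501, -0.0669, 0.2756, 0.9613, 0.0000]
J4: z=[0.0168, -0.0048, 0.9998] o=[0.2736, 0.5295, 0.0017] → [0.8230, -0.0591, -0.0141, 0.0168, -0.0048, 0.9998]
J5: z=[-0.7070, -0.7071, 0.0085] o=[0.4483, 0.3584, 0.2980] → [0.3447, -0.3412, 0.2928, -0.7070, -0.7071, 0.0085]
J6: z=[0.6084, -0.6022, 0.5169] o=[0.1427, -0.1592, 0.0547] → [0.2113, 0.1793, -0.0398, 0.6084, -0.6022, 0.5169]
q̇ = J⁺·V = [-0.0120, -0.9620, 0.7140, 0.5440, -0.2690, -0.5740]

-0.0120 -0.9620 0.7140 0.5440 -0.2690 -0.5740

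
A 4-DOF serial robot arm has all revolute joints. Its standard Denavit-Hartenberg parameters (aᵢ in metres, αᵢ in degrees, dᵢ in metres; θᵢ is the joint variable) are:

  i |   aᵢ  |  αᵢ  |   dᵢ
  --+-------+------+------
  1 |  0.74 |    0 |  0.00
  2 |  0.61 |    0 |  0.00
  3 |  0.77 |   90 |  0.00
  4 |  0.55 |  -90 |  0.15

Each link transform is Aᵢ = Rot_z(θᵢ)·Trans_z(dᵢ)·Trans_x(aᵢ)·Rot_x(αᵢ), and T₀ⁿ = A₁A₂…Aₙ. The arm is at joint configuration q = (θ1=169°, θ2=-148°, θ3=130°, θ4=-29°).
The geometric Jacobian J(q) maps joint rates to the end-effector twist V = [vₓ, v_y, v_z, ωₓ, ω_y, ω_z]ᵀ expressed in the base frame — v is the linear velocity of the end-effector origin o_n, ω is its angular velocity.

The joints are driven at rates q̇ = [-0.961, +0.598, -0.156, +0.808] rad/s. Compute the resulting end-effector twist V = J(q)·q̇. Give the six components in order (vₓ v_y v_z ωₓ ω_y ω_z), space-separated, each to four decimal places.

o_n = [-1.1784, 1.0975, -0.2666]
J₁: ẑ×o_n = [-1.0975, -1.1784, 0.0000], ω = ẑ
J2: z=[0.0000, 0.0000, 1.0000] o=[-0.7264, 0.1412, 0.0000] → [-0.9563, -0.4520, 0.0000, 0.0000, 0.0000, 1.0000]
J3: z=[0.0000, 0.0000, 1.0000] o=[-0.1569, 0.3598, 0.0000] → [-0.7377, -1.0215, 0.0000, 0.0000, 0.0000, 1.0000]
J4: z=[0.4848, 0.8746, 0.0000] o=[-0.8304, 0.7331, 0.0000] → [-0.2332, 0.1293, 0.4810, 0.4848, 0.8746, 0.0000]
V = J·q̇ = [0.4095, 1.1259, 0.3887, 0.3917, 0.7067, -0.5190]

0.4095 1.1259 0.3887 0.3917 0.7067 -0.5190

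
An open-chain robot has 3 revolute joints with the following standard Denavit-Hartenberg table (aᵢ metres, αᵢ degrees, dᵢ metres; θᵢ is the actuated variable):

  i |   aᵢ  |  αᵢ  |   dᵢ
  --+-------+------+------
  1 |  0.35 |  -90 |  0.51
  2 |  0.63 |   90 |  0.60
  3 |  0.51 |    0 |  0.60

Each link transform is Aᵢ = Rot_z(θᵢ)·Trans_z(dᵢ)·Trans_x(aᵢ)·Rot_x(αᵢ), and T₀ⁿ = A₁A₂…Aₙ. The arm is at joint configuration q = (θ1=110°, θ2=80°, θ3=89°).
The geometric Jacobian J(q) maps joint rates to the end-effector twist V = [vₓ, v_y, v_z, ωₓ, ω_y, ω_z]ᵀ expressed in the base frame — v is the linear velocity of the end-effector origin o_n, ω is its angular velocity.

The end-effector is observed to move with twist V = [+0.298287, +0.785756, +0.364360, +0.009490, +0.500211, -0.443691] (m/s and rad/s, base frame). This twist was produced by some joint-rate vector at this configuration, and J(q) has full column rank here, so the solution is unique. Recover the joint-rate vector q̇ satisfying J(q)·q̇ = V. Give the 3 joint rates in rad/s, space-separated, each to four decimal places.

-0.5260 -0.1800 0.4740

o_n = [-1.4027, 0.6088, -0.0150]
J₁: ẑ×o_n = [-0.6088, -1.4027, 0.0000], ω = ẑ
J2: z=[-0.9397, -0.3420, 0.0000] o=[-0.1197, 0.3289, 0.5100] → [0.1796, -0.4933, -0.7018, -0.9397, -0.3420, 0.0000]
J3: z=[-0.3368, 0.9254, 0.1736] o=[-0.7209, 0.2265, -0.1104] → [0.0219, -0.0863, 0.5022, -0.3368, 0.9254, 0.1736]
q̇ = J⁺·V = [-0.5260, -0.1800, 0.4740]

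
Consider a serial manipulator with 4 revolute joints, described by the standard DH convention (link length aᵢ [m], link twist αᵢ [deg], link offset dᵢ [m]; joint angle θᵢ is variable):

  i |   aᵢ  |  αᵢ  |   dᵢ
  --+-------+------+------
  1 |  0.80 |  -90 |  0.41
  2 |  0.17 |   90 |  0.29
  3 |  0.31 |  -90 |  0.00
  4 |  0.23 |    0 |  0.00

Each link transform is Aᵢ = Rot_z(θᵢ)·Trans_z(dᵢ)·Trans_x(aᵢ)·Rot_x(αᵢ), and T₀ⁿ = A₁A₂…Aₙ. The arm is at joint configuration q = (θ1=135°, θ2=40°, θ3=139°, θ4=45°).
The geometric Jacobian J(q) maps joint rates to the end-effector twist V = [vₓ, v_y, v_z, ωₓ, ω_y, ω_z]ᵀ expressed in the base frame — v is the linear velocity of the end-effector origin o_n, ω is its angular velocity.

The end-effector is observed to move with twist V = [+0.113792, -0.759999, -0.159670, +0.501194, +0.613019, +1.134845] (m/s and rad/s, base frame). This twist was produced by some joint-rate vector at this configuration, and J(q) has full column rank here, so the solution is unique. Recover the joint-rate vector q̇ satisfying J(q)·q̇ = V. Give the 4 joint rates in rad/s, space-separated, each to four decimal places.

0.9610 -0.7290 0.1840 0.0780

o_n = [-0.8150, -0.0337, 0.4054]
J₁: ẑ×o_n = [0.0337, -0.8150, 0.0000], ω = ẑ
J2: z=[-0.7071, -0.7071, 0.0000] o=[-0.5657, 0.5657, 0.4100] → [0.0032, -0.0032, 0.2476, -0.7071, -0.7071, 0.0000]
J3: z=[-0.4545, 0.4545, 0.7660] o=[-0.8628, 0.4527, 0.3007] → [0.4202, 0.0843, 0.1993, -0.4545, 0.4545, 0.7660]
J4: z=[0.8890, 0.1783, 0.4217] o=[-0.8799, 0.1822, 0.4511] → [0.0829, 0.0680, -0.2035, 0.8890, 0.1783, 0.4217]
q̇ = J⁺·V = [0.9610, -0.7290, 0.1840, 0.0780]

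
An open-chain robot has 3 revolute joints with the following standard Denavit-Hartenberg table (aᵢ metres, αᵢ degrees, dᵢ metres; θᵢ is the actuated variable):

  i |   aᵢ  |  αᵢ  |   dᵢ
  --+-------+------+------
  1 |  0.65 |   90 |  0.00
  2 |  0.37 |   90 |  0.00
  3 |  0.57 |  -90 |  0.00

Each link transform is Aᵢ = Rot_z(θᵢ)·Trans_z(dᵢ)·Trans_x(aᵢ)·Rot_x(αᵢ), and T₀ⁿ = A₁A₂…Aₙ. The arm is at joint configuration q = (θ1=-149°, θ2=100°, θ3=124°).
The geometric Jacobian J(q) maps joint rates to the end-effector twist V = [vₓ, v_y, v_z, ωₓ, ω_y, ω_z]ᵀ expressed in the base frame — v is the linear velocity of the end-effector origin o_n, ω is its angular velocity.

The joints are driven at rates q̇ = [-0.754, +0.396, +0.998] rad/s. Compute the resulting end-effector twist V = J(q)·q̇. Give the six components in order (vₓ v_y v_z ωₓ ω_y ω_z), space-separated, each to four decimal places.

0.1672 0.2933 -0.4680 -1.0464 -0.1668 -0.5807

o_n = [-0.7929, 0.0749, 0.0505]
J₁: ẑ×o_n = [-0.0749, -0.7929, 0.0000], ω = ẑ
J2: z=[-0.5150, 0.8572, 0.0000] o=[-0.5572, -0.3348, 0.0000] → [0.0433, 0.0260, -0.0089, -0.5150, 0.8572, 0.0000]
J3: z=[-0.8441, -0.5072, 0.1736] o=[-0.5021, -0.3017, 0.3644] → [0.0938, -0.3155, -0.4654, -0.8441, -0.5072, 0.1736]
V = J·q̇ = [0.1672, 0.2933, -0.4680, -1.0464, -0.1668, -0.5807]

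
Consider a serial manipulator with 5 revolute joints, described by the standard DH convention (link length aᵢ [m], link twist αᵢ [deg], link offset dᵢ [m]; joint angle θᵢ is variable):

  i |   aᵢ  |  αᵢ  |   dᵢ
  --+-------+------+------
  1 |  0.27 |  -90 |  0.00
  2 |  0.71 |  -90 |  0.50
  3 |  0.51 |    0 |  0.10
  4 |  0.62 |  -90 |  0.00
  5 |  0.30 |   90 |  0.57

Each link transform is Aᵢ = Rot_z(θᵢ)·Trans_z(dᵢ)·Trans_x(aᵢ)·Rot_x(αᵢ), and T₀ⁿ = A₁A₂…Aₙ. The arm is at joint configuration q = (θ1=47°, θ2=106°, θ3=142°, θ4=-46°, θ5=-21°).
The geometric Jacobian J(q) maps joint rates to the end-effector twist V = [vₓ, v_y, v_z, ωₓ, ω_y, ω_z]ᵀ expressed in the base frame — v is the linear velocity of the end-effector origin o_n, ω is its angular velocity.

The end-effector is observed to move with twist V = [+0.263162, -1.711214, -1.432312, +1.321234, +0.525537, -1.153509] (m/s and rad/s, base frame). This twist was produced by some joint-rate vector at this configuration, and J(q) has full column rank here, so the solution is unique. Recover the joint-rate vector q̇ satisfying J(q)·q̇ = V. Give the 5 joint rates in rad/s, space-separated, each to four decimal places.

-0.6080 -0.5900 -0.8950 -0.4910 -0.1710

o_n = [0.5895, -0.3203, 0.3964]
J₁: ẑ×o_n = [0.3203, 0.5895, -0.0000], ω = ẑ
J2: z=[-0.7314, 0.6820, 0.0000] o=[0.1841, 0.1975, 0.0000] → [0.2703, 0.2899, 0.1022, -0.7314, 0.6820, 0.0000]
J3: z=[-0.6556, -0.7030, 0.2756] o=[-0.3150, 0.3953, -0.6825] → [-0.5612, 0.9566, 1.1050, -0.6556, -0.7030, 0.2756]
J4: z=[-0.6556, -0.7030, 0.2756] o=[-0.0754, 0.1919, -0.2686] → [-0.3263, 0.6192, 0.8032, -0.6556, -0.7030, 0.2756]
J5: z=[0.1105, 0.2718, 0.9560] o=[0.3878, -0.2155, -0.2063] → [0.2639, 0.1262, -0.0664, 0.1105, 0.2718, 0.9560]
q̇ = J⁺·V = [-0.6080, -0.5900, -0.8950, -0.4910, -0.1710]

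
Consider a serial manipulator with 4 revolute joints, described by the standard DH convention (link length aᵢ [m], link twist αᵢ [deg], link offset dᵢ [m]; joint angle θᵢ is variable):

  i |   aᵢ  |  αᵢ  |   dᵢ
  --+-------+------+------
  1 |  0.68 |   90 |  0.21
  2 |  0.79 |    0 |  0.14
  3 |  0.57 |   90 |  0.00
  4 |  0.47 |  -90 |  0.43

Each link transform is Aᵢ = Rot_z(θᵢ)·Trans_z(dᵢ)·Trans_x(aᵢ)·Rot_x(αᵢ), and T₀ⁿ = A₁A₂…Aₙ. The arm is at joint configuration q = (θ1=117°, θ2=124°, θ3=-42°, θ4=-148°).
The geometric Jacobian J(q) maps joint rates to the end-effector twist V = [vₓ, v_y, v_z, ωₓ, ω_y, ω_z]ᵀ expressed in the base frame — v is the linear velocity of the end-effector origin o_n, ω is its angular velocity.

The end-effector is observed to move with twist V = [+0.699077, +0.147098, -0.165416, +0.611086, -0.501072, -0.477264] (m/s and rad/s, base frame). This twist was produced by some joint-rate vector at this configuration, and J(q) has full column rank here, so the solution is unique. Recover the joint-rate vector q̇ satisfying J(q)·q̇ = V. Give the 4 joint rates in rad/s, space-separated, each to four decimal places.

o_n = [-0.4095, 0.5634, 0.9748]
J₁: ẑ×o_n = [-0.5634, -0.4095, 0.0000], ω = ẑ
J2: z=[0.8910, 0.4540, 0.0000] o=[-0.3087, 0.6059, 0.2100] → [0.3472, -0.6815, 0.0079, 0.8910, 0.4540, 0.0000]
J3: z=[0.8910, 0.4540, 0.0000] o=[0.0166, 0.2758, 0.8649] → [0.0499, -0.0979, 0.4497, 0.8910, 0.4540, 0.0000]
J4: z=[-0.4496, 0.8823, -0.1392] o=[-0.0194, 0.3465, 1.4294] → [-0.3709, -0.1501, 0.2466, -0.4496, 0.8823, -0.1392]
q̇ = J⁺·V = [-0.5790, 0.2890, 0.0280, -0.7310]

-0.5790 0.2890 0.0280 -0.7310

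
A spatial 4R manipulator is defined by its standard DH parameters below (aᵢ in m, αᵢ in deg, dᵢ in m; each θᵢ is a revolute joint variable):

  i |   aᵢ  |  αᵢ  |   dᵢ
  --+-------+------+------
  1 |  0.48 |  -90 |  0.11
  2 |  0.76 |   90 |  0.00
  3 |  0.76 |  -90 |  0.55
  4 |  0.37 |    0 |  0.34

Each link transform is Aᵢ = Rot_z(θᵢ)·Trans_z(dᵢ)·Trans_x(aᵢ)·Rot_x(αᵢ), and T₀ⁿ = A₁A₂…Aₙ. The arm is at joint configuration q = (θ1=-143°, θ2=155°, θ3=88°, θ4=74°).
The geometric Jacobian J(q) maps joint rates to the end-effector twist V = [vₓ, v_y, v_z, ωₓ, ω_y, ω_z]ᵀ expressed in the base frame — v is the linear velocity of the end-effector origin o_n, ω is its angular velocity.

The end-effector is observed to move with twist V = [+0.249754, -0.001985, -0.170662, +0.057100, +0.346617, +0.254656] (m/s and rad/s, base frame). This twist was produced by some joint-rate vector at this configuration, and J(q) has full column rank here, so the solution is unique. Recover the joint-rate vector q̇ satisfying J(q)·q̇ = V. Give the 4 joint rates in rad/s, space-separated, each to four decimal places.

o_n = [0.4026, -0.7902, -0.2564]
J₁: ẑ×o_n = [0.7902, 0.4026, -0.0000], ω = ẑ
J2: z=[0.6018, -0.7986, 0.0000] o=[-0.3833, -0.2889, 0.1100] → [0.2926, 0.2205, 0.3260, 0.6018, -0.7986, 0.0000]
J3: z=[-0.3375, -0.2543, -0.9063] o=[0.1668, 0.1257, -0.2112] → [-0.8185, -0.2290, 0.3691, -0.3375, -0.2543, -0.9063]
J4: z=[-0.7024, -0.5730, 0.4224] o=[0.4574, -0.6064, -0.7209] → [-0.1885, 0.3030, 0.0977, -0.7024, -0.5730, 0.4224]
q̇ = J⁺·V = [0.1470, -0.2360, -0.2050, -0.1850]

0.1470 -0.2360 -0.2050 -0.1850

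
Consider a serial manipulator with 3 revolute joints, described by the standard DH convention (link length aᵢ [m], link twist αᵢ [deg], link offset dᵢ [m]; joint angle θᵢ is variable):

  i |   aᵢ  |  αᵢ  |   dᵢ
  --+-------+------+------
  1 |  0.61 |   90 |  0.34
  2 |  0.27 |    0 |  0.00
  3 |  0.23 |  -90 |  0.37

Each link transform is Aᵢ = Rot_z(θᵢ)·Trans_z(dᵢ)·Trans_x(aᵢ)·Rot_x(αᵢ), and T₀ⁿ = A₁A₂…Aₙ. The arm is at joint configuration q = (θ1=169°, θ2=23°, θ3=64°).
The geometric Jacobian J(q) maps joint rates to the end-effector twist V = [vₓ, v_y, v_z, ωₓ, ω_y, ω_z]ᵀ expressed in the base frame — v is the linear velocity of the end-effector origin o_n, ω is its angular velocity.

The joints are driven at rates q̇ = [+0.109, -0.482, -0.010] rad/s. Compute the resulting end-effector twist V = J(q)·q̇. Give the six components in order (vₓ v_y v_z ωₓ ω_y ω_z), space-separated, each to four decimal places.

-0.2185 -0.0542 -0.1257 -0.0939 -0.4830 0.1090

o_n = [-0.7840, 0.5293, 0.6752]
J₁: ẑ×o_n = [-0.5293, -0.7840, 0.0000], ω = ẑ
J2: z=[0.1908, 0.9816, 0.0000] o=[-0.5988, 0.1164, 0.3400] → [0.3290, -0.0640, 0.2606, 0.1908, 0.9816, 0.0000]
J3: z=[0.1908, 0.9816, 0.0000] o=[-0.8428, 0.1638, 0.4455] → [0.2255, -0.0438, 0.0120, 0.1908, 0.9816, 0.0000]
V = J·q̇ = [-0.2185, -0.0542, -0.1257, -0.0939, -0.4830, 0.1090]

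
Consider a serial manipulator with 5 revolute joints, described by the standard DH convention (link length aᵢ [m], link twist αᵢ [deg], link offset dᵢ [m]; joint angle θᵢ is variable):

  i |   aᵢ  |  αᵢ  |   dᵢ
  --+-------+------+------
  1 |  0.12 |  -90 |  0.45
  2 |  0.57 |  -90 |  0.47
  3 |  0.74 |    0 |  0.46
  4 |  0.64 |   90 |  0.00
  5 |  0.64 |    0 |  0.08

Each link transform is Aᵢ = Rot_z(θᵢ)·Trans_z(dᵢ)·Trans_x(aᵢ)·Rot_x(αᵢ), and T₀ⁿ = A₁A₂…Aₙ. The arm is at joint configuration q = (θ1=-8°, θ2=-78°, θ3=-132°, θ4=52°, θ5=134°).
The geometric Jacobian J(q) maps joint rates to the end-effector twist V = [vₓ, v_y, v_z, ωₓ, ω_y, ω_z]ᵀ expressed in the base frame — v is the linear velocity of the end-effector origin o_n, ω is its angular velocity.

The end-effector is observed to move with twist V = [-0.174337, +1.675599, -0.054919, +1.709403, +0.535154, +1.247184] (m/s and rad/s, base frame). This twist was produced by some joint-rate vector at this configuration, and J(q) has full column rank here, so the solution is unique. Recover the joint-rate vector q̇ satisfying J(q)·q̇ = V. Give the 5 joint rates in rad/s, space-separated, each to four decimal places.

o_n = [1.1872, 1.0715, 0.2880]
J₁: ẑ×o_n = [-1.0715, 1.1872, 0.0000], ω = ẑ
J2: z=[0.1392, 0.9903, 0.0000] o=[0.1188, -0.0167, 0.4500] → [-0.1604, 0.0225, -0.9065, 0.1392, 0.9903, 0.0000]
J3: z=[0.9686, -0.1361, -0.2079] o=[0.3016, 0.4322, 1.0075] → [0.2309, 0.5129, 0.7397, 0.9686, -0.1361, -0.2079]
J4: z=[0.9686, -0.1361, -0.2079] o=[0.7218, 0.9285, 0.4276] → [0.0487, 0.0384, 0.2018, 0.9686, -0.1361, -0.2079]
J5: z=[-0.1786, 0.2005, -0.9633] o=[0.8324, 1.5494, 0.5363] → [-0.5102, -0.3861, 0.0142, -0.1786, 0.2005, -0.9633]
q̇ = J⁺·V = [0.6800, 0.9250, 0.9310, 0.5340, -0.9050]

0.6800 0.9250 0.9310 0.5340 -0.9050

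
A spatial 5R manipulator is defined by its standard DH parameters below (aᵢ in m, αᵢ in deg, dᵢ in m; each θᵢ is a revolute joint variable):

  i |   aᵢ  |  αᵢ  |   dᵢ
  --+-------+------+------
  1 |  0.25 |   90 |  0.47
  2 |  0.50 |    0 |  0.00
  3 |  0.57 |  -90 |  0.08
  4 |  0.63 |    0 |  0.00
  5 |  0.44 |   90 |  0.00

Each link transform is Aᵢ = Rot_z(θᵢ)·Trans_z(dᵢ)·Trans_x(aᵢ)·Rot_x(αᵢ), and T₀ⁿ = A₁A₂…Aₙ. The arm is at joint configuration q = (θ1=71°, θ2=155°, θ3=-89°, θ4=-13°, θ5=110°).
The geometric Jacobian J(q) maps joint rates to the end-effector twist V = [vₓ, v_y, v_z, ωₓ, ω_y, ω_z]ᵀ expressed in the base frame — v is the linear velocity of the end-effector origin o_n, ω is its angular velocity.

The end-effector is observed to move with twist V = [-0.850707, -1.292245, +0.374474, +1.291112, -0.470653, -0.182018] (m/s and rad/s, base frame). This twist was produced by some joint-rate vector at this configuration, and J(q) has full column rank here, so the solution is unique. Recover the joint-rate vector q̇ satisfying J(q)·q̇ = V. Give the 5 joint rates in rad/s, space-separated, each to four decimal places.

o_n = [-0.1198, 0.3126, 1.7138]
J₁: ẑ×o_n = [-0.3126, -0.1198, 0.0000], ω = ẑ
J2: z=[0.9455, -0.3256, 0.0000] o=[0.0814, 0.2364, 0.4700] → [-0.4050, -1.1761, 0.0066, 0.9455, -0.3256, 0.0000]
J3: z=[0.9455, -0.3256, 0.0000] o=[-0.0661, -0.1921, 0.6813] → [-0.3362, -0.9763, 0.4597, 0.9455, -0.3256, 0.0000]
J4: z=[-0.2974, -0.8638, 0.4067] o=[0.0850, 0.0011, 1.2020] → [-0.5688, 0.0689, -0.2695, -0.2974, -0.8638, 0.4067]
J5: z=[-0.2974, -0.8638, 0.4067] o=[0.3003, 0.1910, 1.7628] → [-0.0071, -0.1854, -0.3990, -0.2974, -0.8638, 0.4067]
q̇ = J⁺·V = [-0.1930, 0.7460, 0.6280, 0.7080, -0.6810]

-0.1930 0.7460 0.6280 0.7080 -0.6810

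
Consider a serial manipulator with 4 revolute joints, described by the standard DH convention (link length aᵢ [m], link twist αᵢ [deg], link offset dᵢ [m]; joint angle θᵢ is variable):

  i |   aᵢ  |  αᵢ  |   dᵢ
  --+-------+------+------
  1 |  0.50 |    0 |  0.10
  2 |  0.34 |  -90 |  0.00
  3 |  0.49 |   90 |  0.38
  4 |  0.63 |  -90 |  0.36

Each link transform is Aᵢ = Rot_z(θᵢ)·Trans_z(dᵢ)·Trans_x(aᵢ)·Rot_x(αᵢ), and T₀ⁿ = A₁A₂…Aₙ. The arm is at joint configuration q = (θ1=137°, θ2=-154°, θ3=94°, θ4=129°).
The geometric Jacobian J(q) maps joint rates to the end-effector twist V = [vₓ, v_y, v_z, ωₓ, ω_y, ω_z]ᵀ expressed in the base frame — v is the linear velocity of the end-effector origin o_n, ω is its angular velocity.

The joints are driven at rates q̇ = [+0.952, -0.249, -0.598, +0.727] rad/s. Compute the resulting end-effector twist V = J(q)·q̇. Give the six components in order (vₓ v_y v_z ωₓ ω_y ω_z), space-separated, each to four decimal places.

-0.7597 -0.0074 0.5659 0.5187 -0.7839 0.6523

o_n = [0.5509, 0.9701, -0.0184]
J₁: ẑ×o_n = [-0.9701, 0.5509, 0.0000], ω = ẑ
J2: z=[0.0000, 0.0000, 1.0000] o=[-0.3657, 0.3410, 0.1000] → [-0.6291, 0.9166, 0.0000, 0.0000, 0.0000, 1.0000]
J3: z=[0.2924, 0.9563, 0.0000] o=[-0.0405, 0.2416, 0.1000] → [-0.1132, 0.0346, -0.3526, 0.2924, 0.9563, 0.0000]
J4: z=[0.9540, -0.2917, -0.0698] o=[0.0379, 0.6150, -0.3888] → [-0.0833, -0.3891, 0.4884, 0.9540, -0.2917, -0.0698]
V = J·q̇ = [-0.7597, -0.0074, 0.5659, 0.5187, -0.7839, 0.6523]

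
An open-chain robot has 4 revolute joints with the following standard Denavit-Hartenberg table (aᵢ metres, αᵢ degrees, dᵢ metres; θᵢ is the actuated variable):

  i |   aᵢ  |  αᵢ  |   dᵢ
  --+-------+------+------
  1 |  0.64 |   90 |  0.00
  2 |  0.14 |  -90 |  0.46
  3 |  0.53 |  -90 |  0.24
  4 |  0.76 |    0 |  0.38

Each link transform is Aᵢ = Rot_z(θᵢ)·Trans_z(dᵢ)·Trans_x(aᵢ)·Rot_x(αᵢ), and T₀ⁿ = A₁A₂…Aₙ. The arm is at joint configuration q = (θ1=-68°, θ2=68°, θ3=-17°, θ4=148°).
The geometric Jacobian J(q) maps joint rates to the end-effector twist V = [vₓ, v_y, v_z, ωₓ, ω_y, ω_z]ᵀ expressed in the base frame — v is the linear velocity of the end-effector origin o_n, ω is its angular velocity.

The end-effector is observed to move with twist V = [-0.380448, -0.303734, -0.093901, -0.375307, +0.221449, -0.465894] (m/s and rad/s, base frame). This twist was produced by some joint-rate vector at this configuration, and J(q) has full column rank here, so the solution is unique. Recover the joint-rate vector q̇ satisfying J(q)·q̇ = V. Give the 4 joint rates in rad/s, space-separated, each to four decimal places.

o_n = [0.2576, -0.8061, 0.0703]
J₁: ẑ×o_n = [0.8061, 0.2576, -0.0000], ω = ẑ
J2: z=[-0.9272, -0.3746, 0.0000] o=[0.2397, -0.5934, 0.0000] → [-0.0263, 0.0652, 0.2039, -0.9272, -0.3746, 0.0000]
J3: z=[-0.3473, 0.8597, 0.3746] o=[-0.1671, -0.8143, 0.1298] → [-0.0542, 0.1384, -0.3680, -0.3473, 0.8597, 0.3746]
J4: z=[0.9277, 0.2567, 0.2711] o=[-0.3230, -0.8421, 0.6896] → [-0.1687, 0.7320, -0.1157, 0.9277, 0.2567, 0.2711]
q̇ = J⁺·V = [-0.5120, -0.0190, 0.3380, -0.2970]

-0.5120 -0.0190 0.3380 -0.2970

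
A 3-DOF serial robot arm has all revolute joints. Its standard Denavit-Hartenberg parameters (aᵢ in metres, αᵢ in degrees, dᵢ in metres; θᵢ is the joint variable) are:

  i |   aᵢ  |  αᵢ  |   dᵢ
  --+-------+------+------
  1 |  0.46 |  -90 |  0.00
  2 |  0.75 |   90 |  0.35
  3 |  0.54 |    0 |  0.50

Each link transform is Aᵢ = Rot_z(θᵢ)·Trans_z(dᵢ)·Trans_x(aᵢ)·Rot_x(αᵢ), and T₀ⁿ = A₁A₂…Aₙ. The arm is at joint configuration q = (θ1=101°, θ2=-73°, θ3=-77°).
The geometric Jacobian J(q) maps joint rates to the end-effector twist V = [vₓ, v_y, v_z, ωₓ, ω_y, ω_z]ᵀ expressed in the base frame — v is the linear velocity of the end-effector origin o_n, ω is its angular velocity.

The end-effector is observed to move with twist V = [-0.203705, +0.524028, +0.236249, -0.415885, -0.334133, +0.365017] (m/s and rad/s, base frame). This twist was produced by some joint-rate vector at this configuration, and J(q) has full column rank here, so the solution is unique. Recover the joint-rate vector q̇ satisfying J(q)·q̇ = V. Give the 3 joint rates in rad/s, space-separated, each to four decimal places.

o_n = [0.1278, 0.2659, 0.9796]
J₁: ẑ×o_n = [-0.2659, 0.1278, 0.0000], ω = ẑ
J2: z=[-0.9816, -0.1908, 0.0000] o=[-0.0878, 0.4515, 0.0000] → [-0.1869, 0.9616, 0.2234, -0.9816, -0.1908, 0.0000]
J3: z=[0.1825, -0.9387, 0.2924] o=[-0.4732, 0.6000, 0.7172] → [-0.1486, 0.1278, 0.5032, 0.1825, -0.9387, 0.2924]
q̇ = J⁺·V = [0.2890, 0.4720, 0.2600]

0.2890 0.4720 0.2600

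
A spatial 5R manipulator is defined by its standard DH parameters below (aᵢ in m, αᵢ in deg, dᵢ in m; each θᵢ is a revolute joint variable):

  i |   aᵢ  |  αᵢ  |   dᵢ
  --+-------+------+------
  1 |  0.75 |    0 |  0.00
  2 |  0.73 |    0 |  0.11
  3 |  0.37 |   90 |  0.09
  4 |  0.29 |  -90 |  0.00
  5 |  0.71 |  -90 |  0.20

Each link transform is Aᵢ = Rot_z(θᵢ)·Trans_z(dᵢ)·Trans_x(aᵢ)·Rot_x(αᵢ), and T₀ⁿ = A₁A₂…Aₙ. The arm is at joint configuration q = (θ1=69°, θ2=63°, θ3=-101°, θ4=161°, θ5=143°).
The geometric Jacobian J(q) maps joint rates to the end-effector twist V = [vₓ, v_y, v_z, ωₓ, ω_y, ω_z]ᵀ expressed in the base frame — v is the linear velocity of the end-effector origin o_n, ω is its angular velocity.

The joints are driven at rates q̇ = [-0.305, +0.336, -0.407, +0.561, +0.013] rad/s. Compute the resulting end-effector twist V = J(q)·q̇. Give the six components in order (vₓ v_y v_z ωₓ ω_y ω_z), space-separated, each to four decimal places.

o_n = [0.0461, 1.9009, -0.0793]
J₁: ẑ×o_n = [-1.9009, 0.0461, 0.0000], ω = ẑ
J2: z=[0.0000, 0.0000, 1.0000] o=[0.2688, 0.7002, 0.0000] → [-1.2007, -0.2227, 0.0000, 0.0000, 0.0000, 1.0000]
J3: z=[0.0000, 0.0000, 1.0000] o=[-0.2197, 1.2427, 0.1100] → [-0.6582, 0.2658, 0.0000, 0.0000, 0.0000, 1.0000]
J4: z=[0.5150, -0.8572, 0.0000] o=[0.0975, 1.4332, 0.2000] → [0.2394, 0.1438, 0.1968, 0.5150, -0.8572, 0.0000]
J5: z=[-0.2791, -0.1677, -0.9455] o=[-0.1376, 1.2920, 0.2944] → [0.6383, -0.2780, -0.1391, -0.2791, -0.1677, -0.9455]
V = J·q̇ = [0.5868, -0.1200, 0.1086, 0.2853, -0.4831, -0.3883]

0.5868 -0.1200 0.1086 0.2853 -0.4831 -0.3883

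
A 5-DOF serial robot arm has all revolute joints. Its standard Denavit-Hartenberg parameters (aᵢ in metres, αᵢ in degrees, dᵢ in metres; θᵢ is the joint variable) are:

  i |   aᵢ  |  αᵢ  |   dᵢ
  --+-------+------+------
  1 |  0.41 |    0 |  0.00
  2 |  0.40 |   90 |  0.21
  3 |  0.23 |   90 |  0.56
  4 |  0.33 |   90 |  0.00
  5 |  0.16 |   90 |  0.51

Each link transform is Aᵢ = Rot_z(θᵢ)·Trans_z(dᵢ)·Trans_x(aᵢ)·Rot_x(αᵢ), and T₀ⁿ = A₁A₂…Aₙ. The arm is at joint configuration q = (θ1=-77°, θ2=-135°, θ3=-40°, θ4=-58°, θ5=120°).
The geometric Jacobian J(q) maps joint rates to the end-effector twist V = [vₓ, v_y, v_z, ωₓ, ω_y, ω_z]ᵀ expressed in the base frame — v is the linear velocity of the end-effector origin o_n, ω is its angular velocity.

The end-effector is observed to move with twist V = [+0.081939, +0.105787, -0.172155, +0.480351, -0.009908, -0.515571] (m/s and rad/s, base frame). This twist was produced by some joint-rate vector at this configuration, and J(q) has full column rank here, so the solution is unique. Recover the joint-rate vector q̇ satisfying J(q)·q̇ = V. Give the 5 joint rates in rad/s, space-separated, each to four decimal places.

o_n = [-0.0848, -0.1972, 0.1489]
J₁: ẑ×o_n = [0.1972, -0.0848, 0.0000], ω = ẑ
J2: z=[0.0000, 0.0000, 1.0000] o=[0.0922, -0.3995, 0.0000] → [-0.2023, -0.1770, 0.0000, 0.0000, 0.0000, 1.0000]
J3: z=[0.5299, 0.8480, 0.0000] o=[-0.2470, -0.1875, 0.2100] → [-0.0518, 0.0324, -0.1427, 0.5299, 0.8480, 0.0000]
J4: z=[0.5451, -0.3406, -0.7660] o=[-0.0997, 0.3807, 0.0622] → [-0.4723, -0.0587, -0.3100, 0.5451, -0.3406, -0.7660]
J5: z=[0.2701, -0.7937, 0.5451] o=[-0.3616, 0.2144, -0.0502] → [0.0664, 0.0971, 0.1085, 0.2701, -0.7937, 0.5451]
q̇ = J⁺·V = [0.6330, -0.8930, 0.3410, 0.4610, 0.1790]

0.6330 -0.8930 0.3410 0.4610 0.1790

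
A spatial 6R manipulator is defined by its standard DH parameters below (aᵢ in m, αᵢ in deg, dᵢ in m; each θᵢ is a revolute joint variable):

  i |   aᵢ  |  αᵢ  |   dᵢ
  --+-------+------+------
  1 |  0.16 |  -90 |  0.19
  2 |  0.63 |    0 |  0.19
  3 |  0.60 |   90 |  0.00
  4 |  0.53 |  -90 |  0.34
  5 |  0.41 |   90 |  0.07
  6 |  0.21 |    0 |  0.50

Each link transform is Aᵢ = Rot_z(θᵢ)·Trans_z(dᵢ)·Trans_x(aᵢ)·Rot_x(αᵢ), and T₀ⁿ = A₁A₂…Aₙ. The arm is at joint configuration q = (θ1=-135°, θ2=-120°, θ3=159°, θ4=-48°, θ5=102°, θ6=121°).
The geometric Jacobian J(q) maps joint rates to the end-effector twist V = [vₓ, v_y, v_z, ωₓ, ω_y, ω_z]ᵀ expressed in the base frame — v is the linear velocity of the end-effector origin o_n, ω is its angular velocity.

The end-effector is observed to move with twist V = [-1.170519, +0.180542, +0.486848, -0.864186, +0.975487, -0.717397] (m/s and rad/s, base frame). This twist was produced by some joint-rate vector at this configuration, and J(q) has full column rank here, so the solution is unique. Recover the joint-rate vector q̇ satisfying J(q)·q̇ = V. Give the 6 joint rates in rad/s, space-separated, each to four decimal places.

o_n = [-0.8974, -0.3976, -0.2076]
J₁: ẑ×o_n = [0.3976, -0.8974, 0.0000], ω = ẑ
J2: z=[0.7071, -0.7071, 0.0000] o=[-0.1131, -0.1131, 0.1900] → [0.2812, 0.2812, -0.7557, 0.7071, -0.7071, 0.0000]
J3: z=[0.7071, -0.7071, 0.0000] o=[0.2440, -0.0247, 0.7356] → [0.6670, 0.6670, -1.0707, 0.7071, -0.7071, 0.0000]
J4: z=[-0.4450, -0.4450, 0.7771] o=[-0.0858, -0.3545, 0.3580] → [0.2852, -0.8825, -0.3420, -0.4450, -0.4450, 0.7771]
J5: z=[0.0648, -0.8815, -0.4677] o=[-0.7105, -0.4221, 0.3991] → [0.5463, 0.1267, -0.1632, 0.0648, -0.8815, -0.4677]
J6: z=[-0.7811, 0.2469, -0.5735] o=[-0.4513, -0.3188, 0.0905] → [-0.1188, 0.0229, 0.1717, -0.7811, 0.2469, -0.5735]
q̇ = J⁺·V = [-0.8620, 0.6140, -0.6880, 0.2350, -0.9340, 0.8280]

-0.8620 0.6140 -0.6880 0.2350 -0.9340 0.8280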